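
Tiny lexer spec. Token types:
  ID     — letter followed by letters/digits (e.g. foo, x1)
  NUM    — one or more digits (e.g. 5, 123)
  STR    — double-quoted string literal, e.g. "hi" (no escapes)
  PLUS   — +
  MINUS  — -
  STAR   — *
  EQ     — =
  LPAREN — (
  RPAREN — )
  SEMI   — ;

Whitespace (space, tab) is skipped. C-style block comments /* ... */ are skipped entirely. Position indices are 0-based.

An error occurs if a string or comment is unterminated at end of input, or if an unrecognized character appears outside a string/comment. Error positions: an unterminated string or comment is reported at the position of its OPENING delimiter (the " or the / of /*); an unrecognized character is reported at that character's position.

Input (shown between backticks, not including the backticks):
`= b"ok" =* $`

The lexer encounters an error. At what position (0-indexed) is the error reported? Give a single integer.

Answer: 11

Derivation:
pos=0: emit EQ '='
pos=2: emit ID 'b' (now at pos=3)
pos=3: enter STRING mode
pos=3: emit STR "ok" (now at pos=7)
pos=8: emit EQ '='
pos=9: emit STAR '*'
pos=11: ERROR — unrecognized char '$'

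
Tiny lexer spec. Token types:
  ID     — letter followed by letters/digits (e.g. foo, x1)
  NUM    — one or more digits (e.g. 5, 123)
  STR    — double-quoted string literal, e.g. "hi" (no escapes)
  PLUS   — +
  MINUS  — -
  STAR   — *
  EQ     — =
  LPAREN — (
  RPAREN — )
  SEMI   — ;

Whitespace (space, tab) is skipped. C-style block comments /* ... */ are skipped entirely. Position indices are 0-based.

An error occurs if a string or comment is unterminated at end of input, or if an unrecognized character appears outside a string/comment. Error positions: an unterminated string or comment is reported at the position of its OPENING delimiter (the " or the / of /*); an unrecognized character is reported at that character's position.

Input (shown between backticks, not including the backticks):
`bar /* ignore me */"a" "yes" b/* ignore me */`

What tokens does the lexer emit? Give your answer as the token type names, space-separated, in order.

pos=0: emit ID 'bar' (now at pos=3)
pos=4: enter COMMENT mode (saw '/*')
exit COMMENT mode (now at pos=19)
pos=19: enter STRING mode
pos=19: emit STR "a" (now at pos=22)
pos=23: enter STRING mode
pos=23: emit STR "yes" (now at pos=28)
pos=29: emit ID 'b' (now at pos=30)
pos=30: enter COMMENT mode (saw '/*')
exit COMMENT mode (now at pos=45)
DONE. 4 tokens: [ID, STR, STR, ID]

Answer: ID STR STR ID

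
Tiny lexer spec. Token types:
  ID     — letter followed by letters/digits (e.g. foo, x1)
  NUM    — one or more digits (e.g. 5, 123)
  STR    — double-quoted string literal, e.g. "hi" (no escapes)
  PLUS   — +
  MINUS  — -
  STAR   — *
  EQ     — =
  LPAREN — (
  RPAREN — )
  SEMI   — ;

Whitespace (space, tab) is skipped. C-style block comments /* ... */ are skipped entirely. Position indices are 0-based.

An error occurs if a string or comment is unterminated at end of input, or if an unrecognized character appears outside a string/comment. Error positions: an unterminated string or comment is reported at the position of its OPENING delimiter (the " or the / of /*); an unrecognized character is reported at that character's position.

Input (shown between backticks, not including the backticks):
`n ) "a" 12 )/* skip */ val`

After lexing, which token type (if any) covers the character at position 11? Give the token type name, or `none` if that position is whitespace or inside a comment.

pos=0: emit ID 'n' (now at pos=1)
pos=2: emit RPAREN ')'
pos=4: enter STRING mode
pos=4: emit STR "a" (now at pos=7)
pos=8: emit NUM '12' (now at pos=10)
pos=11: emit RPAREN ')'
pos=12: enter COMMENT mode (saw '/*')
exit COMMENT mode (now at pos=22)
pos=23: emit ID 'val' (now at pos=26)
DONE. 6 tokens: [ID, RPAREN, STR, NUM, RPAREN, ID]
Position 11: char is ')' -> RPAREN

Answer: RPAREN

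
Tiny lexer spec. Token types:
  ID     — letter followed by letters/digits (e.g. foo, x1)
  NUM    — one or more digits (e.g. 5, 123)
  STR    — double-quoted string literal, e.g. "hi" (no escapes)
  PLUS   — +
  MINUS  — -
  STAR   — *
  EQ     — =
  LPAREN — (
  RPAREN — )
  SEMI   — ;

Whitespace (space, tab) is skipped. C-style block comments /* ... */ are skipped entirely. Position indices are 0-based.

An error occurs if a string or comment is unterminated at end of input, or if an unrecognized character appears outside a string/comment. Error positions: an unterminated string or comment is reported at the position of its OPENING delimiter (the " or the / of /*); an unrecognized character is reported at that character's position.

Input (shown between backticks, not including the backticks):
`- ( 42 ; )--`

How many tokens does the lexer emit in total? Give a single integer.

pos=0: emit MINUS '-'
pos=2: emit LPAREN '('
pos=4: emit NUM '42' (now at pos=6)
pos=7: emit SEMI ';'
pos=9: emit RPAREN ')'
pos=10: emit MINUS '-'
pos=11: emit MINUS '-'
DONE. 7 tokens: [MINUS, LPAREN, NUM, SEMI, RPAREN, MINUS, MINUS]

Answer: 7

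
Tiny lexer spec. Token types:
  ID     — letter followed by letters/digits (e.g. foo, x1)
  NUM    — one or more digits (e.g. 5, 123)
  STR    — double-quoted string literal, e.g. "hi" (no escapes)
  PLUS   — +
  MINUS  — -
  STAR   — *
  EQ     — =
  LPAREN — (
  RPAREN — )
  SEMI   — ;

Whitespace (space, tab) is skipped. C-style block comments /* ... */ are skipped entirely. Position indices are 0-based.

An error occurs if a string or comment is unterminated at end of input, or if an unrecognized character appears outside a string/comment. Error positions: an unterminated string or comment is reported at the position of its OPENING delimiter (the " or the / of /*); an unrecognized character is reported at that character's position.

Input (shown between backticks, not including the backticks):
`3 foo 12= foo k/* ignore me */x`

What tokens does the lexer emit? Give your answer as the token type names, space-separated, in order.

Answer: NUM ID NUM EQ ID ID ID

Derivation:
pos=0: emit NUM '3' (now at pos=1)
pos=2: emit ID 'foo' (now at pos=5)
pos=6: emit NUM '12' (now at pos=8)
pos=8: emit EQ '='
pos=10: emit ID 'foo' (now at pos=13)
pos=14: emit ID 'k' (now at pos=15)
pos=15: enter COMMENT mode (saw '/*')
exit COMMENT mode (now at pos=30)
pos=30: emit ID 'x' (now at pos=31)
DONE. 7 tokens: [NUM, ID, NUM, EQ, ID, ID, ID]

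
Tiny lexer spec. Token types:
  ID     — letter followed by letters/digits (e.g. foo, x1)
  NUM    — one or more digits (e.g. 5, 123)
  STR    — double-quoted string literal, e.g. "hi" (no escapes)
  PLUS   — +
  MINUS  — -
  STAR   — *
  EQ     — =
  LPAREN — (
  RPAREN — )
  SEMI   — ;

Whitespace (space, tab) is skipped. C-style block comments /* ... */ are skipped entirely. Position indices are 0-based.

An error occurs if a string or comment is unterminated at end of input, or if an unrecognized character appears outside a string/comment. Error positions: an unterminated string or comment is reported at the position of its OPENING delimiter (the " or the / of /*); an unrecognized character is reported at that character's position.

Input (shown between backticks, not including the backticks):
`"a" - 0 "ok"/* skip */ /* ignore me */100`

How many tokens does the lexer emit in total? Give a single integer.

Answer: 5

Derivation:
pos=0: enter STRING mode
pos=0: emit STR "a" (now at pos=3)
pos=4: emit MINUS '-'
pos=6: emit NUM '0' (now at pos=7)
pos=8: enter STRING mode
pos=8: emit STR "ok" (now at pos=12)
pos=12: enter COMMENT mode (saw '/*')
exit COMMENT mode (now at pos=22)
pos=23: enter COMMENT mode (saw '/*')
exit COMMENT mode (now at pos=38)
pos=38: emit NUM '100' (now at pos=41)
DONE. 5 tokens: [STR, MINUS, NUM, STR, NUM]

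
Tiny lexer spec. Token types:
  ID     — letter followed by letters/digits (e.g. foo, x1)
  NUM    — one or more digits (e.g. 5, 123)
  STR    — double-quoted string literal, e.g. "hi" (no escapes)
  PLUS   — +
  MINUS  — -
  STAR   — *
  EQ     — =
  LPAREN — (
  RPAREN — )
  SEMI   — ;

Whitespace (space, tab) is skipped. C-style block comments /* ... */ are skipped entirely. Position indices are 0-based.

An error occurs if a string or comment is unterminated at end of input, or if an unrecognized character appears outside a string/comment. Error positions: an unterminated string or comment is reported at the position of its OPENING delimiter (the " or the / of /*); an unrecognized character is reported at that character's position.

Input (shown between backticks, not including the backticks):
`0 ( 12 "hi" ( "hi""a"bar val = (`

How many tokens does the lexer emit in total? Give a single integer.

Answer: 11

Derivation:
pos=0: emit NUM '0' (now at pos=1)
pos=2: emit LPAREN '('
pos=4: emit NUM '12' (now at pos=6)
pos=7: enter STRING mode
pos=7: emit STR "hi" (now at pos=11)
pos=12: emit LPAREN '('
pos=14: enter STRING mode
pos=14: emit STR "hi" (now at pos=18)
pos=18: enter STRING mode
pos=18: emit STR "a" (now at pos=21)
pos=21: emit ID 'bar' (now at pos=24)
pos=25: emit ID 'val' (now at pos=28)
pos=29: emit EQ '='
pos=31: emit LPAREN '('
DONE. 11 tokens: [NUM, LPAREN, NUM, STR, LPAREN, STR, STR, ID, ID, EQ, LPAREN]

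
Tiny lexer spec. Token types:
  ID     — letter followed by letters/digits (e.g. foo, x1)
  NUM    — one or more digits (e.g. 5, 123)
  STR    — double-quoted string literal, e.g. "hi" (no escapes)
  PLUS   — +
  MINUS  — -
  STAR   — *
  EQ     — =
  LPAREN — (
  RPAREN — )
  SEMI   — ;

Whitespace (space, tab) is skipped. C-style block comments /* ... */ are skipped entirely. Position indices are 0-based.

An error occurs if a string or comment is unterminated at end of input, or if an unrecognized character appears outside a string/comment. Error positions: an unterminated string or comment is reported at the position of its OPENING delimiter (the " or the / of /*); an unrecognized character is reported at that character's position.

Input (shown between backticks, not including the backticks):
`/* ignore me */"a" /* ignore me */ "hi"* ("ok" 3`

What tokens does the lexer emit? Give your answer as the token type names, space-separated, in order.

pos=0: enter COMMENT mode (saw '/*')
exit COMMENT mode (now at pos=15)
pos=15: enter STRING mode
pos=15: emit STR "a" (now at pos=18)
pos=19: enter COMMENT mode (saw '/*')
exit COMMENT mode (now at pos=34)
pos=35: enter STRING mode
pos=35: emit STR "hi" (now at pos=39)
pos=39: emit STAR '*'
pos=41: emit LPAREN '('
pos=42: enter STRING mode
pos=42: emit STR "ok" (now at pos=46)
pos=47: emit NUM '3' (now at pos=48)
DONE. 6 tokens: [STR, STR, STAR, LPAREN, STR, NUM]

Answer: STR STR STAR LPAREN STR NUM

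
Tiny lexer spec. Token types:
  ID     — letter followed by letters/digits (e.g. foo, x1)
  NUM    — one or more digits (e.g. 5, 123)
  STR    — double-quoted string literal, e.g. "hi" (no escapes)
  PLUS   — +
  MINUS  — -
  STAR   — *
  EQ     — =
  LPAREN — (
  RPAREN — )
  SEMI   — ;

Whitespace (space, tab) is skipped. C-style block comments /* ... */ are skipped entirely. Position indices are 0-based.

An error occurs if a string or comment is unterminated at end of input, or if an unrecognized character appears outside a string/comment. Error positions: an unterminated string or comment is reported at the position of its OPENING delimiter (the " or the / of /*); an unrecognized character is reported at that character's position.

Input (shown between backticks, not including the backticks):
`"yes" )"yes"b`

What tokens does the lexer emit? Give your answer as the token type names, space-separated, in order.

pos=0: enter STRING mode
pos=0: emit STR "yes" (now at pos=5)
pos=6: emit RPAREN ')'
pos=7: enter STRING mode
pos=7: emit STR "yes" (now at pos=12)
pos=12: emit ID 'b' (now at pos=13)
DONE. 4 tokens: [STR, RPAREN, STR, ID]

Answer: STR RPAREN STR ID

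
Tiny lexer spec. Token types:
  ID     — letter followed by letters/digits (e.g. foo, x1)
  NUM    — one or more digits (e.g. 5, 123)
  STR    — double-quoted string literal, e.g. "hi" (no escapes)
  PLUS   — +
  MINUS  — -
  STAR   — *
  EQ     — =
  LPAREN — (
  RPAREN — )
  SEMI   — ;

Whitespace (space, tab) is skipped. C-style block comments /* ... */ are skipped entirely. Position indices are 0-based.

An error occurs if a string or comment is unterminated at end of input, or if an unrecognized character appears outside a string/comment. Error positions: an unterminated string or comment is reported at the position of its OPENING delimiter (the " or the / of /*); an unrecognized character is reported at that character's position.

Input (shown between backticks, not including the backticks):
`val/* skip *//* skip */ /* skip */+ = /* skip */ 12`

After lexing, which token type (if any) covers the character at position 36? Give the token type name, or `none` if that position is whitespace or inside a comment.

Answer: EQ

Derivation:
pos=0: emit ID 'val' (now at pos=3)
pos=3: enter COMMENT mode (saw '/*')
exit COMMENT mode (now at pos=13)
pos=13: enter COMMENT mode (saw '/*')
exit COMMENT mode (now at pos=23)
pos=24: enter COMMENT mode (saw '/*')
exit COMMENT mode (now at pos=34)
pos=34: emit PLUS '+'
pos=36: emit EQ '='
pos=38: enter COMMENT mode (saw '/*')
exit COMMENT mode (now at pos=48)
pos=49: emit NUM '12' (now at pos=51)
DONE. 4 tokens: [ID, PLUS, EQ, NUM]
Position 36: char is '=' -> EQ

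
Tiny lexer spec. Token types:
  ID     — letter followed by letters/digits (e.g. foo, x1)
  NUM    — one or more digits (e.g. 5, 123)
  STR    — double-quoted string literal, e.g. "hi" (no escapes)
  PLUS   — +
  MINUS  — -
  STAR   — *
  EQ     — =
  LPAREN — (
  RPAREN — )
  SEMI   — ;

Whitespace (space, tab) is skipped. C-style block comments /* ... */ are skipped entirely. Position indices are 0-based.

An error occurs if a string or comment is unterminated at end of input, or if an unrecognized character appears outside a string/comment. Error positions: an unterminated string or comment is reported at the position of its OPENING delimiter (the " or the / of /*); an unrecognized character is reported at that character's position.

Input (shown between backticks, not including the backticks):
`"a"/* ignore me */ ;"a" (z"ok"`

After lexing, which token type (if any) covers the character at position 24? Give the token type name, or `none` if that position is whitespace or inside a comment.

pos=0: enter STRING mode
pos=0: emit STR "a" (now at pos=3)
pos=3: enter COMMENT mode (saw '/*')
exit COMMENT mode (now at pos=18)
pos=19: emit SEMI ';'
pos=20: enter STRING mode
pos=20: emit STR "a" (now at pos=23)
pos=24: emit LPAREN '('
pos=25: emit ID 'z' (now at pos=26)
pos=26: enter STRING mode
pos=26: emit STR "ok" (now at pos=30)
DONE. 6 tokens: [STR, SEMI, STR, LPAREN, ID, STR]
Position 24: char is '(' -> LPAREN

Answer: LPAREN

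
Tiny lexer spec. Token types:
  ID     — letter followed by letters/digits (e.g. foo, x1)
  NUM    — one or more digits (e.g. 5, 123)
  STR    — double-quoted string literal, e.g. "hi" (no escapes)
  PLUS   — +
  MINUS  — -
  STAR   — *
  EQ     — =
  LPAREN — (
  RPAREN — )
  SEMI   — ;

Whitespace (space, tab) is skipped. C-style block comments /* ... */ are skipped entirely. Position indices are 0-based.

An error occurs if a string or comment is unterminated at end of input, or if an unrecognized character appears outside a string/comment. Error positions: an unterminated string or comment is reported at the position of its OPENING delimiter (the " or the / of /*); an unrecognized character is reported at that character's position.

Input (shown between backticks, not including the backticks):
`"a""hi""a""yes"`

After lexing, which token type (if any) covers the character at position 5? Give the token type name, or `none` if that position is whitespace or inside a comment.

pos=0: enter STRING mode
pos=0: emit STR "a" (now at pos=3)
pos=3: enter STRING mode
pos=3: emit STR "hi" (now at pos=7)
pos=7: enter STRING mode
pos=7: emit STR "a" (now at pos=10)
pos=10: enter STRING mode
pos=10: emit STR "yes" (now at pos=15)
DONE. 4 tokens: [STR, STR, STR, STR]
Position 5: char is 'i' -> STR

Answer: STR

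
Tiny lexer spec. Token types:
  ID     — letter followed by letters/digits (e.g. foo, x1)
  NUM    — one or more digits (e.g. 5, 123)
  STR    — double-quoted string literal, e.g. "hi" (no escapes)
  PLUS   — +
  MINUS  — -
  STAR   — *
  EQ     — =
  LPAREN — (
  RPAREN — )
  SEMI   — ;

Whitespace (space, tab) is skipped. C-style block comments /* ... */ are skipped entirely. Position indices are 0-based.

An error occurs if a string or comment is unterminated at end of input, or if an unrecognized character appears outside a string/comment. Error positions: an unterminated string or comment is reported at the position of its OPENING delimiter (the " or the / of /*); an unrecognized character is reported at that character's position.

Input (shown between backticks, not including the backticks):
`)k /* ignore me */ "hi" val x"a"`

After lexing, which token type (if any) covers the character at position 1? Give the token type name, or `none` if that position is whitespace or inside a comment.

pos=0: emit RPAREN ')'
pos=1: emit ID 'k' (now at pos=2)
pos=3: enter COMMENT mode (saw '/*')
exit COMMENT mode (now at pos=18)
pos=19: enter STRING mode
pos=19: emit STR "hi" (now at pos=23)
pos=24: emit ID 'val' (now at pos=27)
pos=28: emit ID 'x' (now at pos=29)
pos=29: enter STRING mode
pos=29: emit STR "a" (now at pos=32)
DONE. 6 tokens: [RPAREN, ID, STR, ID, ID, STR]
Position 1: char is 'k' -> ID

Answer: ID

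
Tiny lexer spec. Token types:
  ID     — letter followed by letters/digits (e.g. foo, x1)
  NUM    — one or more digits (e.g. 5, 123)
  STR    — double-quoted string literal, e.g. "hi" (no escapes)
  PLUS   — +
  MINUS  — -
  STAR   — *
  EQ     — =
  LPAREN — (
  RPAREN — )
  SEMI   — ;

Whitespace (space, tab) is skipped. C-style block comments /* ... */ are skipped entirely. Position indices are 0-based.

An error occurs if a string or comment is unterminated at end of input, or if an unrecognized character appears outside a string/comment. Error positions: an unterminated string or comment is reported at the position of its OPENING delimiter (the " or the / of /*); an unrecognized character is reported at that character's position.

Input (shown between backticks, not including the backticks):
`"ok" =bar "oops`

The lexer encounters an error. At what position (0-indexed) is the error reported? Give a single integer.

Answer: 10

Derivation:
pos=0: enter STRING mode
pos=0: emit STR "ok" (now at pos=4)
pos=5: emit EQ '='
pos=6: emit ID 'bar' (now at pos=9)
pos=10: enter STRING mode
pos=10: ERROR — unterminated string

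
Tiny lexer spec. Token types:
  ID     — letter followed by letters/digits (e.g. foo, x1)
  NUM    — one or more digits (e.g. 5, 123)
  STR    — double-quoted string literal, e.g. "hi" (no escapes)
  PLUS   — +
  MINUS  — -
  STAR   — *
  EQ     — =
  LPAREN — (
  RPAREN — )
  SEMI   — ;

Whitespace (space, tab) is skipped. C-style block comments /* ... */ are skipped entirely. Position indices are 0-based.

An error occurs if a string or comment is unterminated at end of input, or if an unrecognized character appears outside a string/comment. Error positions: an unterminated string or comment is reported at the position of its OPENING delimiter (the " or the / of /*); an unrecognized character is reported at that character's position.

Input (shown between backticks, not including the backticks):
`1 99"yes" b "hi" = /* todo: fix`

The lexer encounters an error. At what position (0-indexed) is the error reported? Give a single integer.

pos=0: emit NUM '1' (now at pos=1)
pos=2: emit NUM '99' (now at pos=4)
pos=4: enter STRING mode
pos=4: emit STR "yes" (now at pos=9)
pos=10: emit ID 'b' (now at pos=11)
pos=12: enter STRING mode
pos=12: emit STR "hi" (now at pos=16)
pos=17: emit EQ '='
pos=19: enter COMMENT mode (saw '/*')
pos=19: ERROR — unterminated comment (reached EOF)

Answer: 19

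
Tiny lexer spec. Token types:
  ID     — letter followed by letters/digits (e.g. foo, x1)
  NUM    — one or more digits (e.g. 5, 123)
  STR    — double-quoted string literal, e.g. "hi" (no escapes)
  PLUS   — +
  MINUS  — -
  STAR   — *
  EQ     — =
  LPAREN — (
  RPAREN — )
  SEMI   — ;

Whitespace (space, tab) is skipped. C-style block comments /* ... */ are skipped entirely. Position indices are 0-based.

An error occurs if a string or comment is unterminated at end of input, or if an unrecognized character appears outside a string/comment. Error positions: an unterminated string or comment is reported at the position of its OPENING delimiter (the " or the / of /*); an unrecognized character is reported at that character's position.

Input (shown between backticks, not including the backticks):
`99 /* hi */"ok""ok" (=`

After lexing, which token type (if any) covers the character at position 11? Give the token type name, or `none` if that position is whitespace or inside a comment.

pos=0: emit NUM '99' (now at pos=2)
pos=3: enter COMMENT mode (saw '/*')
exit COMMENT mode (now at pos=11)
pos=11: enter STRING mode
pos=11: emit STR "ok" (now at pos=15)
pos=15: enter STRING mode
pos=15: emit STR "ok" (now at pos=19)
pos=20: emit LPAREN '('
pos=21: emit EQ '='
DONE. 5 tokens: [NUM, STR, STR, LPAREN, EQ]
Position 11: char is '"' -> STR

Answer: STR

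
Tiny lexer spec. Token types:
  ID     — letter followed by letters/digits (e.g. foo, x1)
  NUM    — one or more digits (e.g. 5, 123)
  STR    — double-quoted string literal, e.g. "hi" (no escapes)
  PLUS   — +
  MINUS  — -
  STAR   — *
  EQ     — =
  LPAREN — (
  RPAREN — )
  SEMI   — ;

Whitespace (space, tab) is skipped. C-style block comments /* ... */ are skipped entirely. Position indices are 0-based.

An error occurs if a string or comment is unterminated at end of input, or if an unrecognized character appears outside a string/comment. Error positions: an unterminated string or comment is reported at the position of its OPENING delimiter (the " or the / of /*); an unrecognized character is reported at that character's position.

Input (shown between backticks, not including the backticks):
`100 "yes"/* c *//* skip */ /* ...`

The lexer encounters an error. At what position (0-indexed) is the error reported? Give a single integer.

Answer: 27

Derivation:
pos=0: emit NUM '100' (now at pos=3)
pos=4: enter STRING mode
pos=4: emit STR "yes" (now at pos=9)
pos=9: enter COMMENT mode (saw '/*')
exit COMMENT mode (now at pos=16)
pos=16: enter COMMENT mode (saw '/*')
exit COMMENT mode (now at pos=26)
pos=27: enter COMMENT mode (saw '/*')
pos=27: ERROR — unterminated comment (reached EOF)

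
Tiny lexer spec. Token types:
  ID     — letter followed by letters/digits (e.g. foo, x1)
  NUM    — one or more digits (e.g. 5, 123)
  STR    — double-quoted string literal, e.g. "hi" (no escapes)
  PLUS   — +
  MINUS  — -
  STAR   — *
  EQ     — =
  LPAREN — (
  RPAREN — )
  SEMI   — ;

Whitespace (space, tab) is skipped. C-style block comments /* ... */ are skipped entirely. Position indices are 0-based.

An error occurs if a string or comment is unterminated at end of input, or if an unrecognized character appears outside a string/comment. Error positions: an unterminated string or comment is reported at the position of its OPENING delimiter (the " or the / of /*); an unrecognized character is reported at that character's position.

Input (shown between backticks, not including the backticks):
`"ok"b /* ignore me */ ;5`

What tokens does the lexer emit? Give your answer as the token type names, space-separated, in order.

pos=0: enter STRING mode
pos=0: emit STR "ok" (now at pos=4)
pos=4: emit ID 'b' (now at pos=5)
pos=6: enter COMMENT mode (saw '/*')
exit COMMENT mode (now at pos=21)
pos=22: emit SEMI ';'
pos=23: emit NUM '5' (now at pos=24)
DONE. 4 tokens: [STR, ID, SEMI, NUM]

Answer: STR ID SEMI NUM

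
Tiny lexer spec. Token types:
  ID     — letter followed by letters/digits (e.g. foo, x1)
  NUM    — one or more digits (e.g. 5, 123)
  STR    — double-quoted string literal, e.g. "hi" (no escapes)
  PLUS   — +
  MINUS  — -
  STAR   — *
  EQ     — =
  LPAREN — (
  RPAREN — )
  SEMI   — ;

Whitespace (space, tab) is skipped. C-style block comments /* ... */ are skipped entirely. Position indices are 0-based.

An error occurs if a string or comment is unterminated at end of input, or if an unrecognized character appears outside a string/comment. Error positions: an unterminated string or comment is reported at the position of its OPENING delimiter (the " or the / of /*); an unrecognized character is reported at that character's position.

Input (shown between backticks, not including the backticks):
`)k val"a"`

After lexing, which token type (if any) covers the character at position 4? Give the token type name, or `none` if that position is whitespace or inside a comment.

Answer: ID

Derivation:
pos=0: emit RPAREN ')'
pos=1: emit ID 'k' (now at pos=2)
pos=3: emit ID 'val' (now at pos=6)
pos=6: enter STRING mode
pos=6: emit STR "a" (now at pos=9)
DONE. 4 tokens: [RPAREN, ID, ID, STR]
Position 4: char is 'a' -> ID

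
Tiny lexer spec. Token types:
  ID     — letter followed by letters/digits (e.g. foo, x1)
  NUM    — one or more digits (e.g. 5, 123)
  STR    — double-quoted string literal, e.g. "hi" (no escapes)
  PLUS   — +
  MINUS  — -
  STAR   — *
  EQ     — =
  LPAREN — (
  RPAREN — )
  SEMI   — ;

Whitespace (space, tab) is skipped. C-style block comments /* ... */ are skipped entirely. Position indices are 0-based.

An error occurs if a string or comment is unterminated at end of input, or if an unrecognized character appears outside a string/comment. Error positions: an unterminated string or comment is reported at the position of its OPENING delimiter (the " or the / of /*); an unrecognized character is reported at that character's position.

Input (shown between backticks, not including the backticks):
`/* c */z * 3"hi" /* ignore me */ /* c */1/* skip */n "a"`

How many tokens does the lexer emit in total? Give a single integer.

pos=0: enter COMMENT mode (saw '/*')
exit COMMENT mode (now at pos=7)
pos=7: emit ID 'z' (now at pos=8)
pos=9: emit STAR '*'
pos=11: emit NUM '3' (now at pos=12)
pos=12: enter STRING mode
pos=12: emit STR "hi" (now at pos=16)
pos=17: enter COMMENT mode (saw '/*')
exit COMMENT mode (now at pos=32)
pos=33: enter COMMENT mode (saw '/*')
exit COMMENT mode (now at pos=40)
pos=40: emit NUM '1' (now at pos=41)
pos=41: enter COMMENT mode (saw '/*')
exit COMMENT mode (now at pos=51)
pos=51: emit ID 'n' (now at pos=52)
pos=53: enter STRING mode
pos=53: emit STR "a" (now at pos=56)
DONE. 7 tokens: [ID, STAR, NUM, STR, NUM, ID, STR]

Answer: 7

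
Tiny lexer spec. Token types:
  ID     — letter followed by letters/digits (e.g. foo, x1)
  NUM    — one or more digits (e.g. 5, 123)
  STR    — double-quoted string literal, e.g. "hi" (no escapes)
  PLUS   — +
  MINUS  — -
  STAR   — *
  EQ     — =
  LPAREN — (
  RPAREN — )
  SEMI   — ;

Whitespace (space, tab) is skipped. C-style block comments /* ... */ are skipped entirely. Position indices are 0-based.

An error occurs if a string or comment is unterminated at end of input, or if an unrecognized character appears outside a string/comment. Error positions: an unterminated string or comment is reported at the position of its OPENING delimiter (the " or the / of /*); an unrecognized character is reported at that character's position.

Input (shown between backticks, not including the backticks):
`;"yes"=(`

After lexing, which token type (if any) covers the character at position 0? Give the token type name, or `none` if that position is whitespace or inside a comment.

Answer: SEMI

Derivation:
pos=0: emit SEMI ';'
pos=1: enter STRING mode
pos=1: emit STR "yes" (now at pos=6)
pos=6: emit EQ '='
pos=7: emit LPAREN '('
DONE. 4 tokens: [SEMI, STR, EQ, LPAREN]
Position 0: char is ';' -> SEMI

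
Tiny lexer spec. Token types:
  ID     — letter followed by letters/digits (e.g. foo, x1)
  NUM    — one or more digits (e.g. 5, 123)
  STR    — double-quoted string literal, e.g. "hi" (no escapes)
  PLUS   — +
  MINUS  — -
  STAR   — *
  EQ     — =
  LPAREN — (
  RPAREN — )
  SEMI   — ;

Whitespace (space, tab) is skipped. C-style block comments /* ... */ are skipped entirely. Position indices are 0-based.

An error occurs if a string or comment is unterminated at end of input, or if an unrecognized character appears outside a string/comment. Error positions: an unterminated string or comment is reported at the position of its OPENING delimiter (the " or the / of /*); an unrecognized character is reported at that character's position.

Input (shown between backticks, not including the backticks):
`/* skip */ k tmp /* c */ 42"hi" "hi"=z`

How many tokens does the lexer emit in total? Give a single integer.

pos=0: enter COMMENT mode (saw '/*')
exit COMMENT mode (now at pos=10)
pos=11: emit ID 'k' (now at pos=12)
pos=13: emit ID 'tmp' (now at pos=16)
pos=17: enter COMMENT mode (saw '/*')
exit COMMENT mode (now at pos=24)
pos=25: emit NUM '42' (now at pos=27)
pos=27: enter STRING mode
pos=27: emit STR "hi" (now at pos=31)
pos=32: enter STRING mode
pos=32: emit STR "hi" (now at pos=36)
pos=36: emit EQ '='
pos=37: emit ID 'z' (now at pos=38)
DONE. 7 tokens: [ID, ID, NUM, STR, STR, EQ, ID]

Answer: 7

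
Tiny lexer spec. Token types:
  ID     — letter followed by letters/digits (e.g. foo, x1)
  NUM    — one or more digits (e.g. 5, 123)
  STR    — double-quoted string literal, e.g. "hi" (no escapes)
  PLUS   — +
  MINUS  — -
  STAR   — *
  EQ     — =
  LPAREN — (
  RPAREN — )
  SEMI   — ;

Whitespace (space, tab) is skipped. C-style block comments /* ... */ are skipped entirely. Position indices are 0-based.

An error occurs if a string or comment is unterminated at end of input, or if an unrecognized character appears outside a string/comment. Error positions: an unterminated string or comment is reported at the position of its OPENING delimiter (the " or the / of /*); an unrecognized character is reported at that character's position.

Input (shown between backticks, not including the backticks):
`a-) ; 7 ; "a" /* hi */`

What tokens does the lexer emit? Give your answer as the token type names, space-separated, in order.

Answer: ID MINUS RPAREN SEMI NUM SEMI STR

Derivation:
pos=0: emit ID 'a' (now at pos=1)
pos=1: emit MINUS '-'
pos=2: emit RPAREN ')'
pos=4: emit SEMI ';'
pos=6: emit NUM '7' (now at pos=7)
pos=8: emit SEMI ';'
pos=10: enter STRING mode
pos=10: emit STR "a" (now at pos=13)
pos=14: enter COMMENT mode (saw '/*')
exit COMMENT mode (now at pos=22)
DONE. 7 tokens: [ID, MINUS, RPAREN, SEMI, NUM, SEMI, STR]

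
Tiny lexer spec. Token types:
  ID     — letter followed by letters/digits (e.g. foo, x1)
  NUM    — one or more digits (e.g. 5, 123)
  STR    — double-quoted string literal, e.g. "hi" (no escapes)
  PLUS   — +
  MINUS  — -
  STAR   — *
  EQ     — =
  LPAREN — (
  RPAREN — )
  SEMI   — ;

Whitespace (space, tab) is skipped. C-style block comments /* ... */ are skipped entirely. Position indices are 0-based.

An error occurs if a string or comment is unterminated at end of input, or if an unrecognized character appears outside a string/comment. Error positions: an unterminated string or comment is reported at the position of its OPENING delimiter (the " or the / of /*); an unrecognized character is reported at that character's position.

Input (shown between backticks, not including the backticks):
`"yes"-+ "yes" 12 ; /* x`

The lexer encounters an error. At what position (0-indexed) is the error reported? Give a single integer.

pos=0: enter STRING mode
pos=0: emit STR "yes" (now at pos=5)
pos=5: emit MINUS '-'
pos=6: emit PLUS '+'
pos=8: enter STRING mode
pos=8: emit STR "yes" (now at pos=13)
pos=14: emit NUM '12' (now at pos=16)
pos=17: emit SEMI ';'
pos=19: enter COMMENT mode (saw '/*')
pos=19: ERROR — unterminated comment (reached EOF)

Answer: 19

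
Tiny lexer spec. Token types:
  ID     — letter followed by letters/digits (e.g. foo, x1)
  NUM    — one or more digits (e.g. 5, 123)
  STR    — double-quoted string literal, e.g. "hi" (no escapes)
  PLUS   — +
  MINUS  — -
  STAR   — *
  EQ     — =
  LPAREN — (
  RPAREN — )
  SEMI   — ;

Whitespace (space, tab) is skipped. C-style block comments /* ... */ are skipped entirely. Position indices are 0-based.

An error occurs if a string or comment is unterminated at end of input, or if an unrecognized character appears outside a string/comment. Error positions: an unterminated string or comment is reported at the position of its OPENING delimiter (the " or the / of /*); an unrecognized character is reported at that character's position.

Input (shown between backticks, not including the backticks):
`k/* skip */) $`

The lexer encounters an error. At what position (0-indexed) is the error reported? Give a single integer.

Answer: 13

Derivation:
pos=0: emit ID 'k' (now at pos=1)
pos=1: enter COMMENT mode (saw '/*')
exit COMMENT mode (now at pos=11)
pos=11: emit RPAREN ')'
pos=13: ERROR — unrecognized char '$'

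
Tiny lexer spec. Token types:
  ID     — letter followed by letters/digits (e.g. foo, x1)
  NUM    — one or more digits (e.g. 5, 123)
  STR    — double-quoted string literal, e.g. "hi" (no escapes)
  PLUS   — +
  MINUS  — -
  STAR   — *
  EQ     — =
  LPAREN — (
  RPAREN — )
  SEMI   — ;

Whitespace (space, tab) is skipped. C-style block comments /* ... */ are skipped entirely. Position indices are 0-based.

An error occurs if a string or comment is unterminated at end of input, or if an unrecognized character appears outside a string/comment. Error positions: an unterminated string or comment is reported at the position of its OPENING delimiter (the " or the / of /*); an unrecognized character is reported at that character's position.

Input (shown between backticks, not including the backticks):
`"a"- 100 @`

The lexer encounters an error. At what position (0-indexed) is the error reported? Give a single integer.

pos=0: enter STRING mode
pos=0: emit STR "a" (now at pos=3)
pos=3: emit MINUS '-'
pos=5: emit NUM '100' (now at pos=8)
pos=9: ERROR — unrecognized char '@'

Answer: 9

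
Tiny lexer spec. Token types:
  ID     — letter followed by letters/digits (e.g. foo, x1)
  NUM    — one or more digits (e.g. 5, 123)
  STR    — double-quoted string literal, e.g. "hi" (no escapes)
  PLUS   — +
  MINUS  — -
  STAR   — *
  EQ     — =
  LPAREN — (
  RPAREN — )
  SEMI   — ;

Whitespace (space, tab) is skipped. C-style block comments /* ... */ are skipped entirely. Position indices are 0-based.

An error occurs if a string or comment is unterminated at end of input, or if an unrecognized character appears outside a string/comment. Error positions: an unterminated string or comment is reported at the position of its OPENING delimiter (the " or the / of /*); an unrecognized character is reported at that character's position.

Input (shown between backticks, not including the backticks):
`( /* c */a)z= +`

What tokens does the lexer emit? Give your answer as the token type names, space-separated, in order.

Answer: LPAREN ID RPAREN ID EQ PLUS

Derivation:
pos=0: emit LPAREN '('
pos=2: enter COMMENT mode (saw '/*')
exit COMMENT mode (now at pos=9)
pos=9: emit ID 'a' (now at pos=10)
pos=10: emit RPAREN ')'
pos=11: emit ID 'z' (now at pos=12)
pos=12: emit EQ '='
pos=14: emit PLUS '+'
DONE. 6 tokens: [LPAREN, ID, RPAREN, ID, EQ, PLUS]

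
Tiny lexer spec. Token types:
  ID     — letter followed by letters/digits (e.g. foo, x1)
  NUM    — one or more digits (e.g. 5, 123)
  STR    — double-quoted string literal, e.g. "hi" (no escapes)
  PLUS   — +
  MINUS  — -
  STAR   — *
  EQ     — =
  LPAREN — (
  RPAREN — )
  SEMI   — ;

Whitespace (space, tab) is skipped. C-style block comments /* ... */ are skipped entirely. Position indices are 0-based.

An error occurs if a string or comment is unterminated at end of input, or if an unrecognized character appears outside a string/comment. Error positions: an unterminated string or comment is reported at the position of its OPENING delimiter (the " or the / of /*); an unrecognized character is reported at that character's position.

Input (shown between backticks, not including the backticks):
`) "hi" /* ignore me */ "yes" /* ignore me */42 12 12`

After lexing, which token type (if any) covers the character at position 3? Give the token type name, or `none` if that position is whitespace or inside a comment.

pos=0: emit RPAREN ')'
pos=2: enter STRING mode
pos=2: emit STR "hi" (now at pos=6)
pos=7: enter COMMENT mode (saw '/*')
exit COMMENT mode (now at pos=22)
pos=23: enter STRING mode
pos=23: emit STR "yes" (now at pos=28)
pos=29: enter COMMENT mode (saw '/*')
exit COMMENT mode (now at pos=44)
pos=44: emit NUM '42' (now at pos=46)
pos=47: emit NUM '12' (now at pos=49)
pos=50: emit NUM '12' (now at pos=52)
DONE. 6 tokens: [RPAREN, STR, STR, NUM, NUM, NUM]
Position 3: char is 'h' -> STR

Answer: STR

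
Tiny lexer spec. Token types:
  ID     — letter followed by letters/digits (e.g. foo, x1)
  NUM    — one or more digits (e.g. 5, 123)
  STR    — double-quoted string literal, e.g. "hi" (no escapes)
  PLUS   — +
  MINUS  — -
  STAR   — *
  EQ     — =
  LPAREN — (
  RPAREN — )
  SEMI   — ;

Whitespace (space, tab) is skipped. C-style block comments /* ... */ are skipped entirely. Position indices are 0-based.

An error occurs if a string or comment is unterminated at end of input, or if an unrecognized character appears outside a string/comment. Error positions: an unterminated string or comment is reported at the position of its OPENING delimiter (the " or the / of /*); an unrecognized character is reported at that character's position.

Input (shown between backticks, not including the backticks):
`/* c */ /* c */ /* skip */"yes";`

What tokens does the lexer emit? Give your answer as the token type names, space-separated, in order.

Answer: STR SEMI

Derivation:
pos=0: enter COMMENT mode (saw '/*')
exit COMMENT mode (now at pos=7)
pos=8: enter COMMENT mode (saw '/*')
exit COMMENT mode (now at pos=15)
pos=16: enter COMMENT mode (saw '/*')
exit COMMENT mode (now at pos=26)
pos=26: enter STRING mode
pos=26: emit STR "yes" (now at pos=31)
pos=31: emit SEMI ';'
DONE. 2 tokens: [STR, SEMI]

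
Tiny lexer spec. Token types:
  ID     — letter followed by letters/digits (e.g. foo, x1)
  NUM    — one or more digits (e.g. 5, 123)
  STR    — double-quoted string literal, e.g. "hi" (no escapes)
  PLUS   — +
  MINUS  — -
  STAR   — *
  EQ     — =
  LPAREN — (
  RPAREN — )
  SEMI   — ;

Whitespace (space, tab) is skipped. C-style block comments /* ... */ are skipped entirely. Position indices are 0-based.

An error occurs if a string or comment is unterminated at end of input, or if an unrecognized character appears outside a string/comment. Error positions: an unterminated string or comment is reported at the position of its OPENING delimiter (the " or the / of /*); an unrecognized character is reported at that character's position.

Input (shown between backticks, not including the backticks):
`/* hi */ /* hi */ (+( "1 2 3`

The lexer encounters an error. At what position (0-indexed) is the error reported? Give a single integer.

Answer: 22

Derivation:
pos=0: enter COMMENT mode (saw '/*')
exit COMMENT mode (now at pos=8)
pos=9: enter COMMENT mode (saw '/*')
exit COMMENT mode (now at pos=17)
pos=18: emit LPAREN '('
pos=19: emit PLUS '+'
pos=20: emit LPAREN '('
pos=22: enter STRING mode
pos=22: ERROR — unterminated string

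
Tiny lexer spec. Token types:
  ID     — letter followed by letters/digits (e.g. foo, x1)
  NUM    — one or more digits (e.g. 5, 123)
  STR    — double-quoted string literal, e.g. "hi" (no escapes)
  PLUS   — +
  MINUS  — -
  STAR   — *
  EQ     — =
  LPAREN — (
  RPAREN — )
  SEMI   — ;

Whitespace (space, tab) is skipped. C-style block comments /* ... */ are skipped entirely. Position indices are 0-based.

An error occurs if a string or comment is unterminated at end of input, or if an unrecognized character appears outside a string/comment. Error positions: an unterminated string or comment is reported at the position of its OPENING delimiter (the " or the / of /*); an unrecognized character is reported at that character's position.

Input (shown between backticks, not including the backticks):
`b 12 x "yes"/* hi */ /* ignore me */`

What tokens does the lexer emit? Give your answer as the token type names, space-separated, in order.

Answer: ID NUM ID STR

Derivation:
pos=0: emit ID 'b' (now at pos=1)
pos=2: emit NUM '12' (now at pos=4)
pos=5: emit ID 'x' (now at pos=6)
pos=7: enter STRING mode
pos=7: emit STR "yes" (now at pos=12)
pos=12: enter COMMENT mode (saw '/*')
exit COMMENT mode (now at pos=20)
pos=21: enter COMMENT mode (saw '/*')
exit COMMENT mode (now at pos=36)
DONE. 4 tokens: [ID, NUM, ID, STR]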